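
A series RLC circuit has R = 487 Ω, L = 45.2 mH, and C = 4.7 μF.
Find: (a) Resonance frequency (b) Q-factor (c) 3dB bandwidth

Step 1 — Resonance condition Im(Z)=0 gives ω₀ = 1/√(LC).
Step 2 — ω₀ = 1/√(0.0452·4.7e-06) = 2170 rad/s.
Step 3 — f₀ = ω₀/(2π) = 345.3 Hz.
Step 4 — Series Q: Q = ω₀L/R = 2170·0.0452/487 = 0.2014.
Step 5 — 3dB bandwidth: Δω = ω₀/Q = 1.077e+04 rad/s; BW = Δω/(2π) = 1715 Hz.

(a) f₀ = 345.3 Hz  (b) Q = 0.2014  (c) BW = 1715 Hz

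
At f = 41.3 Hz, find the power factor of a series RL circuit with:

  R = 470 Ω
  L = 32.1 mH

Step 1 — Angular frequency: ω = 2π·f = 2π·41.3 = 259.5 rad/s.
Step 2 — Component impedances:
  R: Z = R = 470 Ω
  L: Z = jωL = j·259.5·0.0321 = 0 + j8.33 Ω
Step 3 — Series combination: Z_total = R + L = 470 + j8.33 Ω = 470.1∠1.0° Ω.
Step 4 — Power factor: PF = cos(φ) = Re(Z)/|Z| = 470/470.1 = 0.9998.
Step 5 — Type: Im(Z) = 8.33 ⇒ lagging (phase φ = 1.0°).

PF = 0.9998 (lagging, φ = 1.0°)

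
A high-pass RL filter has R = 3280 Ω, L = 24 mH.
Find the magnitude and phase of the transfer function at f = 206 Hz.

Step 1 — Angular frequency: ω = 2π·206 = 1294 rad/s.
Step 2 — Transfer function: H(jω) = jωL/(R + jωL).
Step 3 — Numerator jωL = j·31.06; denominator R + jωL = 3280 + j31.06.
Step 4 — H = 8.969e-05 + j0.00947.
Step 5 — Magnitude: |H| = 0.00947 (-40.5 dB); phase: φ = 89.5°.

|H| = 0.00947 (-40.5 dB), φ = 89.5°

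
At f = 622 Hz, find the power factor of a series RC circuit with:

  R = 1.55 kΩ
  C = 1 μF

Step 1 — Angular frequency: ω = 2π·f = 2π·622 = 3908 rad/s.
Step 2 — Component impedances:
  R: Z = R = 1550 Ω
  C: Z = 1/(jωC) = -j/(ω·C) = 0 - j255.9 Ω
Step 3 — Series combination: Z_total = R + C = 1550 - j255.9 Ω = 1571∠-9.4° Ω.
Step 4 — Power factor: PF = cos(φ) = Re(Z)/|Z| = 1550/1571 = 0.9866.
Step 5 — Type: Im(Z) = -255.9 ⇒ leading (phase φ = -9.4°).

PF = 0.9866 (leading, φ = -9.4°)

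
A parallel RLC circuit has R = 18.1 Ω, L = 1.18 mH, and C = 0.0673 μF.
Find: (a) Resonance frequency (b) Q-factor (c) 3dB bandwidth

Step 1 — Resonance: ω₀ = 1/√(LC) = 1/√(0.00118·6.73e-08) = 1.122e+05 rad/s.
Step 2 — f₀ = ω₀/(2π) = 1.786e+04 Hz.
Step 3 — Parallel Q: Q = R/(ω₀L) = 18.1/(1.122e+05·0.00118) = 0.1367.
Step 4 — Bandwidth: Δω = ω₀/Q = 8.209e+05 rad/s; BW = Δω/(2π) = 1.307e+05 Hz.

(a) f₀ = 1.786e+04 Hz  (b) Q = 0.1367  (c) BW = 1.307e+05 Hz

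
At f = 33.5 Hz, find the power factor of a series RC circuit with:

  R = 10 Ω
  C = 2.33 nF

Step 1 — Angular frequency: ω = 2π·f = 2π·33.5 = 210.5 rad/s.
Step 2 — Component impedances:
  R: Z = R = 10 Ω
  C: Z = 1/(jωC) = -j/(ω·C) = 0 - j2.039e+06 Ω
Step 3 — Series combination: Z_total = R + C = 10 - j2.039e+06 Ω = 2.039e+06∠-90.0° Ω.
Step 4 — Power factor: PF = cos(φ) = Re(Z)/|Z| = 10/2.039e+06 = 4.904e-06.
Step 5 — Type: Im(Z) = -2.039e+06 ⇒ leading (phase φ = -90.0°).

PF = 4.904e-06 (leading, φ = -90.0°)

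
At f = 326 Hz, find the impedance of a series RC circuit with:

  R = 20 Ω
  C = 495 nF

Step 1 — Angular frequency: ω = 2π·f = 2π·326 = 2048 rad/s.
Step 2 — Component impedances:
  R: Z = R = 20 Ω
  C: Z = 1/(jωC) = -j/(ω·C) = 0 - j986.3 Ω
Step 3 — Series combination: Z_total = R + C = 20 - j986.3 Ω = 986.5∠-88.8° Ω.

Z = 20 - j986.3 Ω = 986.5∠-88.8° Ω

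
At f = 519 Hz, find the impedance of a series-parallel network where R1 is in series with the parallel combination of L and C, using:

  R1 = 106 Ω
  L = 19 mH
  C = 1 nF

Step 1 — Angular frequency: ω = 2π·f = 2π·519 = 3261 rad/s.
Step 2 — Component impedances:
  R1: Z = R = 106 Ω
  L: Z = jωL = j·3261·0.019 = 0 + j61.96 Ω
  C: Z = 1/(jωC) = -j/(ω·C) = 0 - j3.067e+05 Ω
Step 3 — Parallel branch: L || C = 1/(1/L + 1/C) = 0 + j61.97 Ω.
Step 4 — Series with R1: Z_total = R1 + (L || C) = 106 + j61.97 Ω = 122.8∠30.3° Ω.

Z = 106 + j61.97 Ω = 122.8∠30.3° Ω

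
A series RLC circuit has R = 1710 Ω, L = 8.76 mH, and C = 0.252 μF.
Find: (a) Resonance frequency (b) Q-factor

Step 1 — Resonance condition Im(Z)=0 gives ω₀ = 1/√(LC).
Step 2 — ω₀ = 1/√(0.00876·2.52e-07) = 2.128e+04 rad/s.
Step 3 — f₀ = ω₀/(2π) = 3387 Hz.
Step 4 — Series Q: Q = ω₀L/R = 2.128e+04·0.00876/1710 = 0.109.

(a) f₀ = 3387 Hz  (b) Q = 0.109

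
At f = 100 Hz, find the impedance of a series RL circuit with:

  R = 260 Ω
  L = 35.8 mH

Step 1 — Angular frequency: ω = 2π·f = 2π·100 = 628.3 rad/s.
Step 2 — Component impedances:
  R: Z = R = 260 Ω
  L: Z = jωL = j·628.3·0.0358 = 0 + j22.49 Ω
Step 3 — Series combination: Z_total = R + L = 260 + j22.49 Ω = 261∠4.9° Ω.

Z = 260 + j22.49 Ω = 261∠4.9° Ω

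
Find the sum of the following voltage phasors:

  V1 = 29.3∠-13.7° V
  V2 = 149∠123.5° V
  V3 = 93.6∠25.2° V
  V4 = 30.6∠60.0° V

Step 1 — Convert each phasor to rectangular form:
  V1 = 29.3·(cos(-13.7°) + j·sin(-13.7°)) = 28.47 - j6.939 V
  V2 = 149·(cos(123.5°) + j·sin(123.5°)) = -82.24 + j124.2 V
  V3 = 93.6·(cos(25.2°) + j·sin(25.2°)) = 84.69 + j39.85 V
  V4 = 30.6·(cos(60.0°) + j·sin(60.0°)) = 15.3 + j26.5 V
Step 2 — Sum components: V_total = 46.22 + j183.7 V.
Step 3 — Convert to polar: |V_total| = 189.4 V, ∠V_total = 75.9°.

V_total = 189.4∠75.9° V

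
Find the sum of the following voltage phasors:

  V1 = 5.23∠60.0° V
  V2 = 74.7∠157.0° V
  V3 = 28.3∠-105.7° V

Step 1 — Convert each phasor to rectangular form:
  V1 = 5.23·(cos(60.0°) + j·sin(60.0°)) = 2.615 + j4.529 V
  V2 = 74.7·(cos(157.0°) + j·sin(157.0°)) = -68.76 + j29.19 V
  V3 = 28.3·(cos(-105.7°) + j·sin(-105.7°)) = -7.658 - j27.24 V
Step 2 — Sum components: V_total = -73.8 + j6.473 V.
Step 3 — Convert to polar: |V_total| = 74.09 V, ∠V_total = 175.0°.

V_total = 74.09∠175.0° V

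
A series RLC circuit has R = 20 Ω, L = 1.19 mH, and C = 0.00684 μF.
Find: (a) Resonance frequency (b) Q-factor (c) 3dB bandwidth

Step 1 — Resonance: ω₀ = 1/√(LC) = 1/√(0.00119·6.84e-09) = 3.505e+05 rad/s.
Step 2 — f₀ = ω₀/(2π) = 5.579e+04 Hz.
Step 3 — Series Q: Q = ω₀L/R = 3.505e+05·0.00119/20 = 20.86.
Step 4 — Bandwidth: Δω = ω₀/Q = 1.681e+04 rad/s; BW = Δω/(2π) = 2675 Hz.

(a) f₀ = 5.579e+04 Hz  (b) Q = 20.86  (c) BW = 2675 Hz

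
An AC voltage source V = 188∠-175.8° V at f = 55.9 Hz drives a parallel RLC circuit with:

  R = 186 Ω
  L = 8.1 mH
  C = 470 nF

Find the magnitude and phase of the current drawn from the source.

Step 1 — Angular frequency: ω = 2π·f = 2π·55.9 = 351.2 rad/s.
Step 2 — Component impedances:
  R: Z = R = 186 Ω
  L: Z = jωL = j·351.2·0.0081 = 0 + j2.845 Ω
  C: Z = 1/(jωC) = -j/(ω·C) = 0 - j6058 Ω
Step 3 — Parallel combination: 1/Z_total = 1/R + 1/L + 1/C; Z_total = 0.04355 + j2.846 Ω = 2.846∠89.1° Ω.
Step 4 — Source phasor: V = 188∠-175.8° V = -187.5 - j13.77 V.
Step 5 — Ohm's law: I = V / Z_total = (-187.5 - j13.77) / (0.04355 + j2.846) = -5.845 + j65.8 A.
Step 6 — Convert to polar: |I| = 66.06 A, ∠I = 95.1°.

I = 66.06∠95.1° A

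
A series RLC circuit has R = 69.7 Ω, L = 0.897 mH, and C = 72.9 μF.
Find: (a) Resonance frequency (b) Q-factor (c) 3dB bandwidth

Step 1 — Resonance condition Im(Z)=0 gives ω₀ = 1/√(LC).
Step 2 — ω₀ = 1/√(0.000897·7.29e-05) = 3911 rad/s.
Step 3 — f₀ = ω₀/(2π) = 622.4 Hz.
Step 4 — Series Q: Q = ω₀L/R = 3911·0.000897/69.7 = 0.05033.
Step 5 — 3dB bandwidth: Δω = ω₀/Q = 7.77e+04 rad/s; BW = Δω/(2π) = 1.237e+04 Hz.

(a) f₀ = 622.4 Hz  (b) Q = 0.05033  (c) BW = 1.237e+04 Hz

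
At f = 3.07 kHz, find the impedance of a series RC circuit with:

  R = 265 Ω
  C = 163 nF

Step 1 — Angular frequency: ω = 2π·f = 2π·3070 = 1.929e+04 rad/s.
Step 2 — Component impedances:
  R: Z = R = 265 Ω
  C: Z = 1/(jωC) = -j/(ω·C) = 0 - j318 Ω
Step 3 — Series combination: Z_total = R + C = 265 - j318 Ω = 414∠-50.2° Ω.

Z = 265 - j318 Ω = 414∠-50.2° Ω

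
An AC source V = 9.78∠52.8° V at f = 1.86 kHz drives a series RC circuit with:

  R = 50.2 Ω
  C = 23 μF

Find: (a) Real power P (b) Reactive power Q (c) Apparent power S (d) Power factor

Step 1 — Angular frequency: ω = 2π·f = 2π·1860 = 1.169e+04 rad/s.
Step 2 — Component impedances:
  R: Z = R = 50.2 Ω
  C: Z = 1/(jωC) = -j/(ω·C) = 0 - j3.72 Ω
Step 3 — Series combination: Z_total = R + C = 50.2 - j3.72 Ω = 50.34∠-4.2° Ω.
Step 4 — Source phasor: V = 9.78∠52.8° V = 5.913 + j7.79 V.
Step 5 — Current: I = V / Z = 0.1057 + j0.163 A = 0.1943∠57.0° A.
Step 6 — Complex power: S = V·I* = 1.895 - j0.1404 VA.
Step 7 — Real power: P = Re(S) = 1.895 W.
Step 8 — Reactive power: Q = Im(S) = -0.1404 VAR.
Step 9 — Apparent power: |S| = 1.9 VA.
Step 10 — Power factor: PF = P/|S| = 0.9973 (leading).

(a) P = 1.895 W  (b) Q = -0.1404 VAR  (c) S = 1.9 VA  (d) PF = 0.9973 (leading)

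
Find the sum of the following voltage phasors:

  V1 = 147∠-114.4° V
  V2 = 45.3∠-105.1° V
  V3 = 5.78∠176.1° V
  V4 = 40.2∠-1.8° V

Step 1 — Convert each phasor to rectangular form:
  V1 = 147·(cos(-114.4°) + j·sin(-114.4°)) = -60.73 - j133.9 V
  V2 = 45.3·(cos(-105.1°) + j·sin(-105.1°)) = -11.8 - j43.74 V
  V3 = 5.78·(cos(176.1°) + j·sin(176.1°)) = -5.767 + j0.3931 V
  V4 = 40.2·(cos(-1.8°) + j·sin(-1.8°)) = 40.18 - j1.263 V
Step 2 — Sum components: V_total = -38.11 - j178.5 V.
Step 3 — Convert to polar: |V_total| = 182.5 V, ∠V_total = -102.1°.

V_total = 182.5∠-102.1° V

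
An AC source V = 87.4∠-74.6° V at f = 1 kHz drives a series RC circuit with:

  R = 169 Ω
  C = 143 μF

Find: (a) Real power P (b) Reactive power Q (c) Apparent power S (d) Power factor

Step 1 — Angular frequency: ω = 2π·f = 2π·1000 = 6283 rad/s.
Step 2 — Component impedances:
  R: Z = R = 169 Ω
  C: Z = 1/(jωC) = -j/(ω·C) = 0 - j1.113 Ω
Step 3 — Series combination: Z_total = R + C = 169 - j1.113 Ω = 169∠-0.4° Ω.
Step 4 — Source phasor: V = 87.4∠-74.6° V = 23.21 - j84.26 V.
Step 5 — Current: I = V / Z = 0.1406 - j0.4977 A = 0.5171∠-74.2° A.
Step 6 — Complex power: S = V·I* = 45.2 - j0.2977 VA.
Step 7 — Real power: P = Re(S) = 45.2 W.
Step 8 — Reactive power: Q = Im(S) = -0.2977 VAR.
Step 9 — Apparent power: |S| = 45.2 VA.
Step 10 — Power factor: PF = P/|S| = 1 (leading).

(a) P = 45.2 W  (b) Q = -0.2977 VAR  (c) S = 45.2 VA  (d) PF = 1 (leading)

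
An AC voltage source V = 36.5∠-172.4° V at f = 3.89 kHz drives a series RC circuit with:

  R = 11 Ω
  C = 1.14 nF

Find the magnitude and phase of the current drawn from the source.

Step 1 — Angular frequency: ω = 2π·f = 2π·3890 = 2.444e+04 rad/s.
Step 2 — Component impedances:
  R: Z = R = 11 Ω
  C: Z = 1/(jωC) = -j/(ω·C) = 0 - j3.589e+04 Ω
Step 3 — Series combination: Z_total = R + C = 11 - j3.589e+04 Ω = 3.589e+04∠-90.0° Ω.
Step 4 — Source phasor: V = 36.5∠-172.4° V = -36.18 - j4.827 V.
Step 5 — Ohm's law: I = V / Z_total = (-36.18 - j4.827) / (11 - j3.589e+04) = 0.0001342 - j0.001008 A.
Step 6 — Convert to polar: |I| = 0.001017 A, ∠I = -82.4°.

I = 0.001017∠-82.4° A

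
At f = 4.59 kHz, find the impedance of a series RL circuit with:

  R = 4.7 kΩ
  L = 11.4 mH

Step 1 — Angular frequency: ω = 2π·f = 2π·4590 = 2.884e+04 rad/s.
Step 2 — Component impedances:
  R: Z = R = 4700 Ω
  L: Z = jωL = j·2.884e+04·0.0114 = 0 + j328.8 Ω
Step 3 — Series combination: Z_total = R + L = 4700 + j328.8 Ω = 4711∠4.0° Ω.

Z = 4700 + j328.8 Ω = 4711∠4.0° Ω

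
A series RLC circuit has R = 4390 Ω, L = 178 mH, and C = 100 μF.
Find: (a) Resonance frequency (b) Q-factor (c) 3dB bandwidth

Step 1 — Resonance: ω₀ = 1/√(LC) = 1/√(0.178·0.0001) = 237 rad/s.
Step 2 — f₀ = ω₀/(2π) = 37.72 Hz.
Step 3 — Series Q: Q = ω₀L/R = 237·0.178/4390 = 0.00961.
Step 4 — Bandwidth: Δω = ω₀/Q = 2.466e+04 rad/s; BW = Δω/(2π) = 3925 Hz.

(a) f₀ = 37.72 Hz  (b) Q = 0.00961  (c) BW = 3925 Hz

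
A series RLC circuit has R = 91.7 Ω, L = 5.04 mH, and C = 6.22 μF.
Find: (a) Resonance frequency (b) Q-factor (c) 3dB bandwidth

Step 1 — Resonance: ω₀ = 1/√(LC) = 1/√(0.00504·6.22e-06) = 5648 rad/s.
Step 2 — f₀ = ω₀/(2π) = 898.9 Hz.
Step 3 — Series Q: Q = ω₀L/R = 5648·0.00504/91.7 = 0.3104.
Step 4 — Bandwidth: Δω = ω₀/Q = 1.819e+04 rad/s; BW = Δω/(2π) = 2896 Hz.

(a) f₀ = 898.9 Hz  (b) Q = 0.3104  (c) BW = 2896 Hz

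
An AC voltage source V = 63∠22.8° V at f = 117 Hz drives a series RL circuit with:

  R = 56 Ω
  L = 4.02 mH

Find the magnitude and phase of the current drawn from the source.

Step 1 — Angular frequency: ω = 2π·f = 2π·117 = 735.1 rad/s.
Step 2 — Component impedances:
  R: Z = R = 56 Ω
  L: Z = jωL = j·735.1·0.00402 = 0 + j2.955 Ω
Step 3 — Series combination: Z_total = R + L = 56 + j2.955 Ω = 56.08∠3.0° Ω.
Step 4 — Source phasor: V = 63∠22.8° V = 58.08 + j24.41 V.
Step 5 — Ohm's law: I = V / Z_total = (58.08 + j24.41) / (56 + j2.955) = 1.057 + j0.3802 A.
Step 6 — Convert to polar: |I| = 1.123 A, ∠I = 19.8°.

I = 1.123∠19.8° A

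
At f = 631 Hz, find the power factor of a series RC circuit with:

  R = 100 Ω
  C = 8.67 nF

Step 1 — Angular frequency: ω = 2π·f = 2π·631 = 3965 rad/s.
Step 2 — Component impedances:
  R: Z = R = 100 Ω
  C: Z = 1/(jωC) = -j/(ω·C) = 0 - j2.909e+04 Ω
Step 3 — Series combination: Z_total = R + C = 100 - j2.909e+04 Ω = 2.909e+04∠-89.8° Ω.
Step 4 — Power factor: PF = cos(φ) = Re(Z)/|Z| = 100/29092 = 0.003437.
Step 5 — Type: Im(Z) = -2.909e+04 ⇒ leading (phase φ = -89.8°).

PF = 0.003437 (leading, φ = -89.8°)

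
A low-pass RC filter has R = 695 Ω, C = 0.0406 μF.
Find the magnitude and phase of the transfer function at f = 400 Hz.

Step 1 — Angular frequency: ω = 2π·400 = 2513 rad/s.
Step 2 — Transfer function: H(jω) = 1/(1 + jωRC).
Step 3 — Denominator: 1 + jωRC = 1 + j·2513·695·4.06e-08 = 1 + j0.07092.
Step 4 — H = 0.995 - j0.07056.
Step 5 — Magnitude: |H| = 0.9975 (-0.0 dB); phase: φ = -4.1°.

|H| = 0.9975 (-0.0 dB), φ = -4.1°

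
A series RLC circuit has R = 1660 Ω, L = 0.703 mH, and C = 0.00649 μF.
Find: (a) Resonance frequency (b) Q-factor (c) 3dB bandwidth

Step 1 — Resonance: ω₀ = 1/√(LC) = 1/√(0.000703·6.49e-09) = 4.682e+05 rad/s.
Step 2 — f₀ = ω₀/(2π) = 7.451e+04 Hz.
Step 3 — Series Q: Q = ω₀L/R = 4.682e+05·0.000703/1660 = 0.1983.
Step 4 — Bandwidth: Δω = ω₀/Q = 2.361e+06 rad/s; BW = Δω/(2π) = 3.758e+05 Hz.

(a) f₀ = 7.451e+04 Hz  (b) Q = 0.1983  (c) BW = 3.758e+05 Hz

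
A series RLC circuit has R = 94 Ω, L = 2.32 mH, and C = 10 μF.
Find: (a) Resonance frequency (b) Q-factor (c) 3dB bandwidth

Step 1 — Resonance: ω₀ = 1/√(LC) = 1/√(0.00232·1e-05) = 6565 rad/s.
Step 2 — f₀ = ω₀/(2π) = 1045 Hz.
Step 3 — Series Q: Q = ω₀L/R = 6565·0.00232/94 = 0.162.
Step 4 — Bandwidth: Δω = ω₀/Q = 4.052e+04 rad/s; BW = Δω/(2π) = 6449 Hz.

(a) f₀ = 1045 Hz  (b) Q = 0.162  (c) BW = 6449 Hz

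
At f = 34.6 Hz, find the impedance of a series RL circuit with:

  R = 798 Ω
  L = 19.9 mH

Step 1 — Angular frequency: ω = 2π·f = 2π·34.6 = 217.4 rad/s.
Step 2 — Component impedances:
  R: Z = R = 798 Ω
  L: Z = jωL = j·217.4·0.0199 = 0 + j4.326 Ω
Step 3 — Series combination: Z_total = R + L = 798 + j4.326 Ω = 798∠0.3° Ω.

Z = 798 + j4.326 Ω = 798∠0.3° Ω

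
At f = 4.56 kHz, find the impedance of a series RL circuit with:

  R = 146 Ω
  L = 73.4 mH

Step 1 — Angular frequency: ω = 2π·f = 2π·4560 = 2.865e+04 rad/s.
Step 2 — Component impedances:
  R: Z = R = 146 Ω
  L: Z = jωL = j·2.865e+04·0.0734 = 0 + j2103 Ω
Step 3 — Series combination: Z_total = R + L = 146 + j2103 Ω = 2108∠86.0° Ω.

Z = 146 + j2103 Ω = 2108∠86.0° Ω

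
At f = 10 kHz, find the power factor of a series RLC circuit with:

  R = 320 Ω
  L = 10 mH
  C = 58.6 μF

Step 1 — Angular frequency: ω = 2π·f = 2π·1e+04 = 6.283e+04 rad/s.
Step 2 — Component impedances:
  R: Z = R = 320 Ω
  L: Z = jωL = j·6.283e+04·0.01 = 0 + j628.3 Ω
  C: Z = 1/(jωC) = -j/(ω·C) = 0 - j0.2716 Ω
Step 3 — Series combination: Z_total = R + L + C = 320 + j628 Ω = 704.9∠63.0° Ω.
Step 4 — Power factor: PF = cos(φ) = Re(Z)/|Z| = 320/704.9 = 0.454.
Step 5 — Type: Im(Z) = 628 ⇒ lagging (phase φ = 63.0°).

PF = 0.454 (lagging, φ = 63.0°)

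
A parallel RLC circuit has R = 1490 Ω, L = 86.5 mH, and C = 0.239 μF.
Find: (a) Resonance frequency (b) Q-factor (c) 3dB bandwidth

Step 1 — Resonance: ω₀ = 1/√(LC) = 1/√(0.0865·2.39e-07) = 6955 rad/s.
Step 2 — f₀ = ω₀/(2π) = 1107 Hz.
Step 3 — Parallel Q: Q = R/(ω₀L) = 1490/(6955·0.0865) = 2.477.
Step 4 — Bandwidth: Δω = ω₀/Q = 2808 rad/s; BW = Δω/(2π) = 446.9 Hz.

(a) f₀ = 1107 Hz  (b) Q = 2.477  (c) BW = 446.9 Hz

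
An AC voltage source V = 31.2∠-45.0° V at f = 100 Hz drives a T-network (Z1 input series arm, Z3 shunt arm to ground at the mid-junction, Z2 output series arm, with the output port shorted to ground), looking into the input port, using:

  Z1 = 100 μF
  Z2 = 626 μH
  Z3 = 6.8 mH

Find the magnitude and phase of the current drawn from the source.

Step 1 — Angular frequency: ω = 2π·f = 2π·100 = 628.3 rad/s.
Step 2 — Component impedances:
  Z1: Z = 1/(jωC) = -j/(ω·C) = 0 - j15.92 Ω
  Z2: Z = jωL = j·628.3·0.000626 = 0 + j0.3933 Ω
  Z3: Z = jωL = j·628.3·0.0068 = 0 + j4.273 Ω
Step 3 — With the output port shorted to ground, the output series arm Z2 runs from the junction to ground; the shunt arm Z3 also runs from the junction to ground. They appear in parallel: Z3 || Z2 = 0 + j0.3602 Ω.
Step 4 — Series with input arm Z1: Z_in = Z1 + (Z3 || Z2) = 0 - j15.56 Ω = 15.56∠-90.0° Ω.
Step 5 — Source phasor: V = 31.2∠-45.0° V = 22.06 - j22.06 V.
Step 6 — Ohm's law: I = V / Z_total = (22.06 - j22.06) / (0 - j15.56) = 1.418 + j1.418 A.
Step 7 — Convert to polar: |I| = 2.006 A, ∠I = 45.0°.

I = 2.006∠45.0° A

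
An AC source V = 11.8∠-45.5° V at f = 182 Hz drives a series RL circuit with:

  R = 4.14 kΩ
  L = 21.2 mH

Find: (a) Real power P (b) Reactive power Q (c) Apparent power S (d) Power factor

Step 1 — Angular frequency: ω = 2π·f = 2π·182 = 1144 rad/s.
Step 2 — Component impedances:
  R: Z = R = 4140 Ω
  L: Z = jωL = j·1144·0.0212 = 0 + j24.24 Ω
Step 3 — Series combination: Z_total = R + L = 4140 + j24.24 Ω = 4140∠0.3° Ω.
Step 4 — Source phasor: V = 11.8∠-45.5° V = 8.271 - j8.416 V.
Step 5 — Current: I = V / Z = 0.001986 - j0.002045 A = 0.00285∠-45.8° A.
Step 6 — Complex power: S = V·I* = 0.03363 + j0.0001969 VA.
Step 7 — Real power: P = Re(S) = 0.03363 W.
Step 8 — Reactive power: Q = Im(S) = 0.0001969 VAR.
Step 9 — Apparent power: |S| = 0.03363 VA.
Step 10 — Power factor: PF = P/|S| = 1 (lagging).

(a) P = 0.03363 W  (b) Q = 0.0001969 VAR  (c) S = 0.03363 VA  (d) PF = 1 (lagging)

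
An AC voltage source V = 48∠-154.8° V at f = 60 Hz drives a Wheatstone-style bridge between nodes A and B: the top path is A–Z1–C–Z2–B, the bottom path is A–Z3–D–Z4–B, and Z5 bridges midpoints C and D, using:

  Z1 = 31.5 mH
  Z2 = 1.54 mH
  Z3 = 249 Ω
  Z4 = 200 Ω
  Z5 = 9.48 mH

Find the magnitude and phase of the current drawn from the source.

Step 1 — Angular frequency: ω = 2π·f = 2π·60 = 377 rad/s.
Step 2 — Component impedances:
  Z1: Z = jωL = j·377·0.0315 = 0 + j11.88 Ω
  Z2: Z = jωL = j·377·0.00154 = 0 + j0.5806 Ω
  Z3: Z = R = 249 Ω
  Z4: Z = R = 200 Ω
  Z5: Z = jωL = j·377·0.00948 = 0 + j3.574 Ω
Step 3 — Bridge requires nodal analysis (the Z5 bridge couples midpoints C and D, so the two paths cannot be reduced to a simple series/parallel combination). Setting node B to ground and injecting 1 A at node A, the 3-node admittance system at A, C, D solves to V_A = Z_AB = 0.5658 + j12.42 Ω = 12.43∠87.4° Ω.
Step 4 — Source phasor: V = 48∠-154.8° V = -43.43 - j20.44 V.
Step 5 — Ohm's law: I = V / Z_total = (-43.43 - j20.44) / (0.5658 + j12.42) = -1.801 + j3.414 A.
Step 6 — Convert to polar: |I| = 3.86 A, ∠I = 117.8°.

I = 3.86∠117.8° A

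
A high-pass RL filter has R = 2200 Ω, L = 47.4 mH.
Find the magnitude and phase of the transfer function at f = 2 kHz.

Step 1 — Angular frequency: ω = 2π·2000 = 1.257e+04 rad/s.
Step 2 — Transfer function: H(jω) = jωL/(R + jωL).
Step 3 — Numerator jωL = j·595.6; denominator R + jωL = 2200 + j595.6.
Step 4 — H = 0.0683 + j0.2523.
Step 5 — Magnitude: |H| = 0.2613 (-11.7 dB); phase: φ = 74.9°.

|H| = 0.2613 (-11.7 dB), φ = 74.9°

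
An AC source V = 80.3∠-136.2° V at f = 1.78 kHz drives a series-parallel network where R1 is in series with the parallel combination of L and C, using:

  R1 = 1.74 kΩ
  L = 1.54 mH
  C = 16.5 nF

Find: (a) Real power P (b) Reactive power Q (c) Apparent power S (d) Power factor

Step 1 — Angular frequency: ω = 2π·f = 2π·1780 = 1.118e+04 rad/s.
Step 2 — Component impedances:
  R1: Z = R = 1740 Ω
  L: Z = jωL = j·1.118e+04·0.00154 = 0 + j17.22 Ω
  C: Z = 1/(jωC) = -j/(ω·C) = 0 - j5419 Ω
Step 3 — Parallel branch: L || C = 1/(1/L + 1/C) = 0 + j17.28 Ω.
Step 4 — Series with R1: Z_total = R1 + (L || C) = 1740 + j17.28 Ω = 1740∠0.6° Ω.
Step 5 — Source phasor: V = 80.3∠-136.2° V = -57.96 - j55.58 V.
Step 6 — Current: I = V / Z = -0.03362 - j0.03161 A = 0.04615∠-136.8° A.
Step 7 — Complex power: S = V·I* = 3.705 + j0.0368 VA.
Step 8 — Real power: P = Re(S) = 3.705 W.
Step 9 — Reactive power: Q = Im(S) = 0.0368 VAR.
Step 10 — Apparent power: |S| = 3.706 VA.
Step 11 — Power factor: PF = P/|S| = 1 (lagging).

(a) P = 3.705 W  (b) Q = 0.0368 VAR  (c) S = 3.706 VA  (d) PF = 1 (lagging)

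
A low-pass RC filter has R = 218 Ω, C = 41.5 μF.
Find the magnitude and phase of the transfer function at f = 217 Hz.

Step 1 — Angular frequency: ω = 2π·217 = 1363 rad/s.
Step 2 — Transfer function: H(jω) = 1/(1 + jωRC).
Step 3 — Denominator: 1 + jωRC = 1 + j·1363·218·4.15e-05 = 1 + j12.34.
Step 4 — H = 0.006529 - j0.08054.
Step 5 — Magnitude: |H| = 0.0808 (-21.9 dB); phase: φ = -85.4°.

|H| = 0.0808 (-21.9 dB), φ = -85.4°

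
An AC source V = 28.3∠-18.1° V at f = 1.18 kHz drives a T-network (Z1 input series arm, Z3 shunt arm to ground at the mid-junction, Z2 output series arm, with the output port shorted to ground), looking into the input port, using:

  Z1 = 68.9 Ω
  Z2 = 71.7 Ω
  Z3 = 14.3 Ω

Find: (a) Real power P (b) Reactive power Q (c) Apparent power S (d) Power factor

Step 1 — Angular frequency: ω = 2π·f = 2π·1180 = 7414 rad/s.
Step 2 — Component impedances:
  Z1: Z = R = 68.9 Ω
  Z2: Z = R = 71.7 Ω
  Z3: Z = R = 14.3 Ω
Step 3 — With the output port shorted to ground, the output series arm Z2 runs from the junction to ground; the shunt arm Z3 also runs from the junction to ground. They appear in parallel: Z3 || Z2 = 11.92 Ω.
Step 4 — Series with input arm Z1: Z_in = Z1 + (Z3 || Z2) = 80.82 Ω = 80.82∠0.0° Ω.
Step 5 — Source phasor: V = 28.3∠-18.1° V = 26.9 - j8.792 V.
Step 6 — Current: I = V / Z = 0.3328 - j0.1088 A = 0.3502∠-18.1° A.
Step 7 — Complex power: S = V·I* = 9.909 VA.
Step 8 — Real power: P = Re(S) = 9.909 W.
Step 9 — Reactive power: Q = Im(S) = 0 VAR.
Step 10 — Apparent power: |S| = 9.909 VA.
Step 11 — Power factor: PF = P/|S| = 1 (unity).

(a) P = 9.909 W  (b) Q = 0 VAR  (c) S = 9.909 VA  (d) PF = 1 (unity)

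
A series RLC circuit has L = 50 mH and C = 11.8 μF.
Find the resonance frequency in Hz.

Step 1 — Resonance condition Im(Z)=0 gives ω₀ = 1/√(LC).
Step 2 — ω₀ = 1/√(0.05·1.18e-05) = 1302 rad/s.
Step 3 — f₀ = ω₀/(2π) = 207.2 Hz.

f₀ = 207.2 Hz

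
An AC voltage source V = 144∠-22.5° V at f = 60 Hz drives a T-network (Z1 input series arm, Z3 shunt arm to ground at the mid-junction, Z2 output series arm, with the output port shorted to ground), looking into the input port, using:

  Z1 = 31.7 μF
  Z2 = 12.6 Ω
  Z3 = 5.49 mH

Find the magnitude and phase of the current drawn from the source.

Step 1 — Angular frequency: ω = 2π·f = 2π·60 = 377 rad/s.
Step 2 — Component impedances:
  Z1: Z = 1/(jωC) = -j/(ω·C) = 0 - j83.68 Ω
  Z2: Z = R = 12.6 Ω
  Z3: Z = jωL = j·377·0.00549 = 0 + j2.07 Ω
Step 3 — With the output port shorted to ground, the output series arm Z2 runs from the junction to ground; the shunt arm Z3 also runs from the junction to ground. They appear in parallel: Z3 || Z2 = 0.331 + j2.015 Ω.
Step 4 — Series with input arm Z1: Z_in = Z1 + (Z3 || Z2) = 0.331 - j81.66 Ω = 81.66∠-89.8° Ω.
Step 5 — Source phasor: V = 144∠-22.5° V = 133 - j55.11 V.
Step 6 — Ohm's law: I = V / Z_total = (133 - j55.11) / (0.331 - j81.66) = 0.6814 + j1.626 A.
Step 7 — Convert to polar: |I| = 1.763 A, ∠I = 67.3°.

I = 1.763∠67.3° A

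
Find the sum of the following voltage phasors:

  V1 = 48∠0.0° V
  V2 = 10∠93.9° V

Step 1 — Convert each phasor to rectangular form:
  V1 = 48·(cos(0.0°) + j·sin(0.0°)) = 48 V
  V2 = 10·(cos(93.9°) + j·sin(93.9°)) = -0.6802 + j9.977 V
Step 2 — Sum components: V_total = 47.32 + j9.977 V.
Step 3 — Convert to polar: |V_total| = 48.36 V, ∠V_total = 11.9°.

V_total = 48.36∠11.9° V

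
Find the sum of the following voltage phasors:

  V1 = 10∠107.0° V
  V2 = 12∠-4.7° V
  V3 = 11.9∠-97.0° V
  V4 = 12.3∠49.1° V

Step 1 — Convert each phasor to rectangular form:
  V1 = 10·(cos(107.0°) + j·sin(107.0°)) = -2.924 + j9.563 V
  V2 = 12·(cos(-4.7°) + j·sin(-4.7°)) = 11.96 - j0.9833 V
  V3 = 11.9·(cos(-97.0°) + j·sin(-97.0°)) = -1.45 - j11.81 V
  V4 = 12.3·(cos(49.1°) + j·sin(49.1°)) = 8.053 + j9.297 V
Step 2 — Sum components: V_total = 15.64 + j6.065 V.
Step 3 — Convert to polar: |V_total| = 16.77 V, ∠V_total = 21.2°.

V_total = 16.77∠21.2° V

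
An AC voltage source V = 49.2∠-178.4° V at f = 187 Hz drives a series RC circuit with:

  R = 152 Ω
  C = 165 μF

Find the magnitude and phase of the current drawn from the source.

Step 1 — Angular frequency: ω = 2π·f = 2π·187 = 1175 rad/s.
Step 2 — Component impedances:
  R: Z = R = 152 Ω
  C: Z = 1/(jωC) = -j/(ω·C) = 0 - j5.158 Ω
Step 3 — Series combination: Z_total = R + C = 152 - j5.158 Ω = 152.1∠-1.9° Ω.
Step 4 — Source phasor: V = 49.2∠-178.4° V = -49.18 - j1.374 V.
Step 5 — Ohm's law: I = V / Z_total = (-49.18 - j1.374) / (152 - j5.158) = -0.3229 - j0.01999 A.
Step 6 — Convert to polar: |I| = 0.3235 A, ∠I = -176.5°.

I = 0.3235∠-176.5° A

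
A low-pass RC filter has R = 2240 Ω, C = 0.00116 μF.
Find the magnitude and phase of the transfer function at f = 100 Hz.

Step 1 — Angular frequency: ω = 2π·100 = 628.3 rad/s.
Step 2 — Transfer function: H(jω) = 1/(1 + jωRC).
Step 3 — Denominator: 1 + jωRC = 1 + j·628.3·2240·1.16e-09 = 1 + j0.001633.
Step 4 — H = 1 - j0.001633.
Step 5 — Magnitude: |H| = 1 (-0.0 dB); phase: φ = -0.1°.

|H| = 1 (-0.0 dB), φ = -0.1°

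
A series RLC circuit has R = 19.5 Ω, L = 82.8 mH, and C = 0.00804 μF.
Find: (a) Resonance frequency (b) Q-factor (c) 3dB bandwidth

Step 1 — Resonance: ω₀ = 1/√(LC) = 1/√(0.0828·8.04e-09) = 3.876e+04 rad/s.
Step 2 — f₀ = ω₀/(2π) = 6168 Hz.
Step 3 — Series Q: Q = ω₀L/R = 3.876e+04·0.0828/19.5 = 164.6.
Step 4 — Bandwidth: Δω = ω₀/Q = 235.5 rad/s; BW = Δω/(2π) = 37.48 Hz.

(a) f₀ = 6168 Hz  (b) Q = 164.6  (c) BW = 37.48 Hz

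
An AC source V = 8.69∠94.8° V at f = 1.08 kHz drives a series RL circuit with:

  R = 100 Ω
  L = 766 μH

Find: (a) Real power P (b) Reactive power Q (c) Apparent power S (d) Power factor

Step 1 — Angular frequency: ω = 2π·f = 2π·1080 = 6786 rad/s.
Step 2 — Component impedances:
  R: Z = R = 100 Ω
  L: Z = jωL = j·6786·0.000766 = 0 + j5.198 Ω
Step 3 — Series combination: Z_total = R + L = 100 + j5.198 Ω = 100.1∠3.0° Ω.
Step 4 — Source phasor: V = 8.69∠94.8° V = -0.7272 + j8.66 V.
Step 5 — Current: I = V / Z = -0.002763 + j0.08674 A = 0.08678∠91.8° A.
Step 6 — Complex power: S = V·I* = 0.7531 + j0.03915 VA.
Step 7 — Real power: P = Re(S) = 0.7531 W.
Step 8 — Reactive power: Q = Im(S) = 0.03915 VAR.
Step 9 — Apparent power: |S| = 0.7541 VA.
Step 10 — Power factor: PF = P/|S| = 0.9987 (lagging).

(a) P = 0.7531 W  (b) Q = 0.03915 VAR  (c) S = 0.7541 VA  (d) PF = 0.9987 (lagging)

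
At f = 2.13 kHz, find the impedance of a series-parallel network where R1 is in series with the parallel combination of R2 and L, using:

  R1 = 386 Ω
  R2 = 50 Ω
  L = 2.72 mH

Step 1 — Angular frequency: ω = 2π·f = 2π·2130 = 1.338e+04 rad/s.
Step 2 — Component impedances:
  R1: Z = R = 386 Ω
  R2: Z = R = 50 Ω
  L: Z = jωL = j·1.338e+04·0.00272 = 0 + j36.4 Ω
Step 3 — Parallel branch: R2 || L = 1/(1/R2 + 1/L) = 17.32 + j23.79 Ω.
Step 4 — Series with R1: Z_total = R1 + (R2 || L) = 403.3 + j23.79 Ω = 404∠3.4° Ω.

Z = 403.3 + j23.79 Ω = 404∠3.4° Ω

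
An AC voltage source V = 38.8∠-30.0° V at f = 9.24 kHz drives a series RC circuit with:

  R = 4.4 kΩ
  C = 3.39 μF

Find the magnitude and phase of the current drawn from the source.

Step 1 — Angular frequency: ω = 2π·f = 2π·9240 = 5.806e+04 rad/s.
Step 2 — Component impedances:
  R: Z = R = 4400 Ω
  C: Z = 1/(jωC) = -j/(ω·C) = 0 - j5.081 Ω
Step 3 — Series combination: Z_total = R + C = 4400 - j5.081 Ω = 4400∠-0.1° Ω.
Step 4 — Source phasor: V = 38.8∠-30.0° V = 33.6 - j19.4 V.
Step 5 — Ohm's law: I = V / Z_total = (33.6 - j19.4) / (4400 - j5.081) = 0.007642 - j0.0044 A.
Step 6 — Convert to polar: |I| = 0.008818 A, ∠I = -29.9°.

I = 0.008818∠-29.9° A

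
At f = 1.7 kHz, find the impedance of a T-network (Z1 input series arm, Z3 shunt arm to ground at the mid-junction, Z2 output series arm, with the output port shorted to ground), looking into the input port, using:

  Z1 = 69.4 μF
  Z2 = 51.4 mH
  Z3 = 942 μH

Step 1 — Angular frequency: ω = 2π·f = 2π·1700 = 1.068e+04 rad/s.
Step 2 — Component impedances:
  Z1: Z = 1/(jωC) = -j/(ω·C) = 0 - j1.349 Ω
  Z2: Z = jωL = j·1.068e+04·0.0514 = 0 + j549 Ω
  Z3: Z = jωL = j·1.068e+04·0.000942 = 0 + j10.06 Ω
Step 3 — With the output port shorted to ground, the output series arm Z2 runs from the junction to ground; the shunt arm Z3 also runs from the junction to ground. They appear in parallel: Z3 || Z2 = 0 + j9.881 Ω.
Step 4 — Series with input arm Z1: Z_in = Z1 + (Z3 || Z2) = 0 + j8.532 Ω = 8.532∠90.0° Ω.

Z = 0 + j8.532 Ω = 8.532∠90.0° Ω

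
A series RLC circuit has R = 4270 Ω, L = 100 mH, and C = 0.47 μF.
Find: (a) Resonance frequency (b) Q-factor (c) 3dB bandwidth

Step 1 — Resonance: ω₀ = 1/√(LC) = 1/√(0.1·4.7e-07) = 4613 rad/s.
Step 2 — f₀ = ω₀/(2π) = 734.1 Hz.
Step 3 — Series Q: Q = ω₀L/R = 4613·0.1/4270 = 0.108.
Step 4 — Bandwidth: Δω = ω₀/Q = 4.27e+04 rad/s; BW = Δω/(2π) = 6796 Hz.

(a) f₀ = 734.1 Hz  (b) Q = 0.108  (c) BW = 6796 Hz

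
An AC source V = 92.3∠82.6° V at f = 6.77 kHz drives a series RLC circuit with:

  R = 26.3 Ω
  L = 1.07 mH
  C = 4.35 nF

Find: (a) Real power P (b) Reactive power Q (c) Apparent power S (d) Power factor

Step 1 — Angular frequency: ω = 2π·f = 2π·6770 = 4.254e+04 rad/s.
Step 2 — Component impedances:
  R: Z = R = 26.3 Ω
  L: Z = jωL = j·4.254e+04·0.00107 = 0 + j45.51 Ω
  C: Z = 1/(jωC) = -j/(ω·C) = 0 - j5404 Ω
Step 3 — Series combination: Z_total = R + L + C = 26.3 - j5359 Ω = 5359∠-89.7° Ω.
Step 4 — Source phasor: V = 92.3∠82.6° V = 11.89 + j91.53 V.
Step 5 — Current: I = V / Z = -0.01707 + j0.002302 A = 0.01722∠172.3° A.
Step 6 — Complex power: S = V·I* = 0.007802 - j1.59 VA.
Step 7 — Real power: P = Re(S) = 0.007802 W.
Step 8 — Reactive power: Q = Im(S) = -1.59 VAR.
Step 9 — Apparent power: |S| = 1.59 VA.
Step 10 — Power factor: PF = P/|S| = 0.004908 (leading).

(a) P = 0.007802 W  (b) Q = -1.59 VAR  (c) S = 1.59 VA  (d) PF = 0.004908 (leading)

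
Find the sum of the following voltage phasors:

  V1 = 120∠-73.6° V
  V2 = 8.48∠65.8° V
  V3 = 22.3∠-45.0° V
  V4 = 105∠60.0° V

Step 1 — Convert each phasor to rectangular form:
  V1 = 120·(cos(-73.6°) + j·sin(-73.6°)) = 33.88 - j115.1 V
  V2 = 8.48·(cos(65.8°) + j·sin(65.8°)) = 3.476 + j7.735 V
  V3 = 22.3·(cos(-45.0°) + j·sin(-45.0°)) = 15.77 - j15.77 V
  V4 = 105·(cos(60.0°) + j·sin(60.0°)) = 52.5 + j90.93 V
Step 2 — Sum components: V_total = 105.6 - j32.22 V.
Step 3 — Convert to polar: |V_total| = 110.4 V, ∠V_total = -17.0°.

V_total = 110.4∠-17.0° V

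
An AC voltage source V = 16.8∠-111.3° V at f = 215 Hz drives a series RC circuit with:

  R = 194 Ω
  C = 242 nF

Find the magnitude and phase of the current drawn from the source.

Step 1 — Angular frequency: ω = 2π·f = 2π·215 = 1351 rad/s.
Step 2 — Component impedances:
  R: Z = R = 194 Ω
  C: Z = 1/(jωC) = -j/(ω·C) = 0 - j3059 Ω
Step 3 — Series combination: Z_total = R + C = 194 - j3059 Ω = 3065∠-86.4° Ω.
Step 4 — Source phasor: V = 16.8∠-111.3° V = -6.103 - j15.65 V.
Step 5 — Ohm's law: I = V / Z_total = (-6.103 - j15.65) / (194 - j3059) = 0.00497 - j0.00231 A.
Step 6 — Convert to polar: |I| = 0.005481 A, ∠I = -24.9°.

I = 0.005481∠-24.9° A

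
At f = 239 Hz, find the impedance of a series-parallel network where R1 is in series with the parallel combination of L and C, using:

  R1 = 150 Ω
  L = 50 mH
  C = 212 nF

Step 1 — Angular frequency: ω = 2π·f = 2π·239 = 1502 rad/s.
Step 2 — Component impedances:
  R1: Z = R = 150 Ω
  L: Z = jωL = j·1502·0.05 = 0 + j75.08 Ω
  C: Z = 1/(jωC) = -j/(ω·C) = 0 - j3141 Ω
Step 3 — Parallel branch: L || C = 1/(1/L + 1/C) = 0 + j76.92 Ω.
Step 4 — Series with R1: Z_total = R1 + (L || C) = 150 + j76.92 Ω = 168.6∠27.1° Ω.

Z = 150 + j76.92 Ω = 168.6∠27.1° Ω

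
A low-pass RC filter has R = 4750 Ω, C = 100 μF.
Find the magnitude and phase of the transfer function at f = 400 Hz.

Step 1 — Angular frequency: ω = 2π·400 = 2513 rad/s.
Step 2 — Transfer function: H(jω) = 1/(1 + jωRC).
Step 3 — Denominator: 1 + jωRC = 1 + j·2513·4750·0.0001 = 1 + j1194.
Step 4 — H = 7.017e-07 - j0.0008377.
Step 5 — Magnitude: |H| = 0.0008377 (-61.5 dB); phase: φ = -90.0°.

|H| = 0.0008377 (-61.5 dB), φ = -90.0°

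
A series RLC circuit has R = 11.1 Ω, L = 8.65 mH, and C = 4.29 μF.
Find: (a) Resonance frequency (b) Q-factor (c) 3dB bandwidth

Step 1 — Resonance condition Im(Z)=0 gives ω₀ = 1/√(LC).
Step 2 — ω₀ = 1/√(0.00865·4.29e-06) = 5191 rad/s.
Step 3 — f₀ = ω₀/(2π) = 826.2 Hz.
Step 4 — Series Q: Q = ω₀L/R = 5191·0.00865/11.1 = 4.045.
Step 5 — 3dB bandwidth: Δω = ω₀/Q = 1283 rad/s; BW = Δω/(2π) = 204.2 Hz.

(a) f₀ = 826.2 Hz  (b) Q = 4.045  (c) BW = 204.2 Hz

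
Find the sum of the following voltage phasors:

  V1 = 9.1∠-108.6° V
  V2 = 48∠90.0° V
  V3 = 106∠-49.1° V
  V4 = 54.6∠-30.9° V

Step 1 — Convert each phasor to rectangular form:
  V1 = 9.1·(cos(-108.6°) + j·sin(-108.6°)) = -2.903 - j8.625 V
  V2 = 48·(cos(90.0°) + j·sin(90.0°)) = 0 + j48 V
  V3 = 106·(cos(-49.1°) + j·sin(-49.1°)) = 69.4 - j80.12 V
  V4 = 54.6·(cos(-30.9°) + j·sin(-30.9°)) = 46.85 - j28.04 V
Step 2 — Sum components: V_total = 113.4 - j68.78 V.
Step 3 — Convert to polar: |V_total| = 132.6 V, ∠V_total = -31.3°.

V_total = 132.6∠-31.3° V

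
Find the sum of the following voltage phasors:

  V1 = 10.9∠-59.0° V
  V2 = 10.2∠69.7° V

Step 1 — Convert each phasor to rectangular form:
  V1 = 10.9·(cos(-59.0°) + j·sin(-59.0°)) = 5.614 - j9.343 V
  V2 = 10.2·(cos(69.7°) + j·sin(69.7°)) = 3.539 + j9.566 V
Step 2 — Sum components: V_total = 9.153 + j0.2233 V.
Step 3 — Convert to polar: |V_total| = 9.155 V, ∠V_total = 1.4°.

V_total = 9.155∠1.4° V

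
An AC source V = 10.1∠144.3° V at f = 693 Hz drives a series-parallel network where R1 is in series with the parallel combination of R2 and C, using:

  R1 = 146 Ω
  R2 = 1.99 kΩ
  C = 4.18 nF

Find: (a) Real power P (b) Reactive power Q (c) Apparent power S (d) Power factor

Step 1 — Angular frequency: ω = 2π·f = 2π·693 = 4354 rad/s.
Step 2 — Component impedances:
  R1: Z = R = 146 Ω
  R2: Z = R = 1990 Ω
  C: Z = 1/(jωC) = -j/(ω·C) = 0 - j5.494e+04 Ω
Step 3 — Parallel branch: R2 || C = 1/(1/R2 + 1/C) = 1987 - j71.98 Ω.
Step 4 — Series with R1: Z_total = R1 + (R2 || C) = 2133 - j71.98 Ω = 2135∠-1.9° Ω.
Step 5 — Source phasor: V = 10.1∠144.3° V = -8.202 + j5.894 V.
Step 6 — Current: I = V / Z = -0.003933 + j0.00263 A = 0.004732∠146.2° A.
Step 7 — Complex power: S = V·I* = 0.04776 - j0.001612 VA.
Step 8 — Real power: P = Re(S) = 0.04776 W.
Step 9 — Reactive power: Q = Im(S) = -0.001612 VAR.
Step 10 — Apparent power: |S| = 0.04779 VA.
Step 11 — Power factor: PF = P/|S| = 0.9994 (leading).

(a) P = 0.04776 W  (b) Q = -0.001612 VAR  (c) S = 0.04779 VA  (d) PF = 0.9994 (leading)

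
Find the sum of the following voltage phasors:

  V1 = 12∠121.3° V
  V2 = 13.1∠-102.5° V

Step 1 — Convert each phasor to rectangular form:
  V1 = 12·(cos(121.3°) + j·sin(121.3°)) = -6.234 + j10.25 V
  V2 = 13.1·(cos(-102.5°) + j·sin(-102.5°)) = -2.835 - j12.79 V
Step 2 — Sum components: V_total = -9.07 - j2.536 V.
Step 3 — Convert to polar: |V_total| = 9.417 V, ∠V_total = -164.4°.

V_total = 9.417∠-164.4° V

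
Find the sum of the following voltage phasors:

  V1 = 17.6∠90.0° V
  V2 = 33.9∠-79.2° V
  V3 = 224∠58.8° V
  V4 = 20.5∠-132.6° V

Step 1 — Convert each phasor to rectangular form:
  V1 = 17.6·(cos(90.0°) + j·sin(90.0°)) = 0 + j17.6 V
  V2 = 33.9·(cos(-79.2°) + j·sin(-79.2°)) = 6.352 - j33.3 V
  V3 = 224·(cos(58.8°) + j·sin(58.8°)) = 116 + j191.6 V
  V4 = 20.5·(cos(-132.6°) + j·sin(-132.6°)) = -13.88 - j15.09 V
Step 2 — Sum components: V_total = 108.5 + j160.8 V.
Step 3 — Convert to polar: |V_total| = 194 V, ∠V_total = 56.0°.

V_total = 194∠56.0° V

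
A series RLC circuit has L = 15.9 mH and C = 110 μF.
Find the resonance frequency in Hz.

Step 1 — Resonance condition Im(Z)=0 gives ω₀ = 1/√(LC).
Step 2 — ω₀ = 1/√(0.0159·0.00011) = 756.1 rad/s.
Step 3 — f₀ = ω₀/(2π) = 120.3 Hz.

f₀ = 120.3 Hz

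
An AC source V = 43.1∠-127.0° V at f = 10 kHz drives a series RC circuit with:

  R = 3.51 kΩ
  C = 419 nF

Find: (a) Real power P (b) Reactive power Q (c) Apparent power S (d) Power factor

Step 1 — Angular frequency: ω = 2π·f = 2π·1e+04 = 6.283e+04 rad/s.
Step 2 — Component impedances:
  R: Z = R = 3510 Ω
  C: Z = 1/(jωC) = -j/(ω·C) = 0 - j37.98 Ω
Step 3 — Series combination: Z_total = R + C = 3510 - j37.98 Ω = 3510∠-0.6° Ω.
Step 4 — Source phasor: V = 43.1∠-127.0° V = -25.94 - j34.42 V.
Step 5 — Current: I = V / Z = -0.007283 - j0.009885 A = 0.01228∠-126.4° A.
Step 6 — Complex power: S = V·I* = 0.5292 - j0.005727 VA.
Step 7 — Real power: P = Re(S) = 0.5292 W.
Step 8 — Reactive power: Q = Im(S) = -0.005727 VAR.
Step 9 — Apparent power: |S| = 0.5292 VA.
Step 10 — Power factor: PF = P/|S| = 0.9999 (leading).

(a) P = 0.5292 W  (b) Q = -0.005727 VAR  (c) S = 0.5292 VA  (d) PF = 0.9999 (leading)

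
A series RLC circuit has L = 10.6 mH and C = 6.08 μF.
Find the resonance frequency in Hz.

Step 1 — Resonance condition Im(Z)=0 gives ω₀ = 1/√(LC).
Step 2 — ω₀ = 1/√(0.0106·6.08e-06) = 3939 rad/s.
Step 3 — f₀ = ω₀/(2π) = 626.9 Hz.

f₀ = 626.9 Hz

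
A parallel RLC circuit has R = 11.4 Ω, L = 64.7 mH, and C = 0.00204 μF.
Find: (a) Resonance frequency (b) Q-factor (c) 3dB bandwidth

Step 1 — Resonance: ω₀ = 1/√(LC) = 1/√(0.0647·2.04e-09) = 8.704e+04 rad/s.
Step 2 — f₀ = ω₀/(2π) = 1.385e+04 Hz.
Step 3 — Parallel Q: Q = R/(ω₀L) = 11.4/(8.704e+04·0.0647) = 0.002024.
Step 4 — Bandwidth: Δω = ω₀/Q = 4.3e+07 rad/s; BW = Δω/(2π) = 6.844e+06 Hz.

(a) f₀ = 1.385e+04 Hz  (b) Q = 0.002024  (c) BW = 6.844e+06 Hz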